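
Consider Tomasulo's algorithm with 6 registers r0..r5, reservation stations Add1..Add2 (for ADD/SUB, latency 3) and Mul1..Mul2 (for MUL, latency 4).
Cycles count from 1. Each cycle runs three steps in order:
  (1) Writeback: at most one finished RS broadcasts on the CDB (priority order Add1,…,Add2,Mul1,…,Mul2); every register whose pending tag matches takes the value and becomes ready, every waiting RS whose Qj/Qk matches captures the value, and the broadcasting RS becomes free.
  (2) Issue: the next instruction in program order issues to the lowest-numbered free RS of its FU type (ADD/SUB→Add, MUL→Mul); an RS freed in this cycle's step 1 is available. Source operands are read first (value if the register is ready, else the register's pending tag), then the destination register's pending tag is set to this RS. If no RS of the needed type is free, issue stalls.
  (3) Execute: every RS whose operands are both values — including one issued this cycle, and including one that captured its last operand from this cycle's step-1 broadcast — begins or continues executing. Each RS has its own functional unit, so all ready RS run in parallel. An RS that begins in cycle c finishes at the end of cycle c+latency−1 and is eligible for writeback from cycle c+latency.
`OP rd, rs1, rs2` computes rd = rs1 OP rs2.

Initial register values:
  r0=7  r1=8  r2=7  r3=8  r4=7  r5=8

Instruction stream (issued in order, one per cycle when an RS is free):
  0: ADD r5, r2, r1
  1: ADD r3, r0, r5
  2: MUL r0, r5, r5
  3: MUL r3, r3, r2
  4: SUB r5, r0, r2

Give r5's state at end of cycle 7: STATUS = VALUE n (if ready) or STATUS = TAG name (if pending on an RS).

STATUS = TAG Add1

  c1: issue ADD r5<-Add1  regs: r0:7,r1:8,r2:7,r3:8,r4:7,r5:Add1
  c2: issue ADD r3<-Add2  regs: r0:7,r1:8,r2:7,r3:Add2,r4:7,r5:Add1
  c3: issue MUL r0<-Mul1  regs: r0:Mul1,r1:8,r2:7,r3:Add2,r4:7,r5:Add1
  c4: CDB Add1=15; issue MUL r3<-Mul2  regs: r0:Mul1,r1:8,r2:7,r3:Mul2,r4:7,r5:15
  c5: issue SUB r5<-Add1  regs: r0:Mul1,r1:8,r2:7,r3:Mul2,r4:7,r5:Add1
  c6: -  regs: r0:Mul1,r1:8,r2:7,r3:Mul2,r4:7,r5:Add1
  c7: CDB Add2=22  regs: r0:Mul1,r1:8,r2:7,r3:Mul2,r4:7,r5:Add1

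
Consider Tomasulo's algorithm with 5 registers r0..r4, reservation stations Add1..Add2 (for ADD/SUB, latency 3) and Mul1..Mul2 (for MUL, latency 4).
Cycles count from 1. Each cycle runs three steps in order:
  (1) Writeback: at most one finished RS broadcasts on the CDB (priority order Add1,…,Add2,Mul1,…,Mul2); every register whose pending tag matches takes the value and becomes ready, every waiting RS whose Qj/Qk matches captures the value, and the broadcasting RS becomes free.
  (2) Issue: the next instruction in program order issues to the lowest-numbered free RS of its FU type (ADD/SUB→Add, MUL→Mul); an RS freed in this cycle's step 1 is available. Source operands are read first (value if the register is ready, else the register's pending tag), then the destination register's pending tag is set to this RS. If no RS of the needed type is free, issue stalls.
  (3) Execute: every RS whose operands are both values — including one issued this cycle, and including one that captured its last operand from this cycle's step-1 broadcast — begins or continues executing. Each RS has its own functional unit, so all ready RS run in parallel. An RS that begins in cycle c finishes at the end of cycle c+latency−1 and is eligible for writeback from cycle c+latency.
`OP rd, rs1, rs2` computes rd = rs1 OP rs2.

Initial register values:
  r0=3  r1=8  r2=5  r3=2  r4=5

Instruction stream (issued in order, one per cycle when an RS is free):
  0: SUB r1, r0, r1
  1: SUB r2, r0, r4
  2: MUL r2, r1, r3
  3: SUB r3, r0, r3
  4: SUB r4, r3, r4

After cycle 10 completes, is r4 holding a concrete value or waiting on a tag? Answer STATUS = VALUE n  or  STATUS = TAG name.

STATUS = VALUE -4

  c1: issue SUB r1<-Add1  regs: r0:3,r1:Add1,r2:5,r3:2,r4:5
  c2: issue SUB r2<-Add2  regs: r0:3,r1:Add1,r2:Add2,r3:2,r4:5
  c3: issue MUL r2<-Mul1  regs: r0:3,r1:Add1,r2:Mul1,r3:2,r4:5
  c4: CDB Add1=-5; issue SUB r3<-Add1  regs: r0:3,r1:-5,r2:Mul1,r3:Add1,r4:5
  c5: CDB Add2=-2; issue SUB r4<-Add2  regs: r0:3,r1:-5,r2:Mul1,r3:Add1,r4:Add2
  c6: -  regs: r0:3,r1:-5,r2:Mul1,r3:Add1,r4:Add2
  c7: CDB Add1=1  regs: r0:3,r1:-5,r2:Mul1,r3:1,r4:Add2
  c8: CDB Mul1=-10  regs: r0:3,r1:-5,r2:-10,r3:1,r4:Add2
  c9: -  regs: r0:3,r1:-5,r2:-10,r3:1,r4:Add2
  c10: CDB Add2=-4  regs: r0:3,r1:-5,r2:-10,r3:1,r4:-4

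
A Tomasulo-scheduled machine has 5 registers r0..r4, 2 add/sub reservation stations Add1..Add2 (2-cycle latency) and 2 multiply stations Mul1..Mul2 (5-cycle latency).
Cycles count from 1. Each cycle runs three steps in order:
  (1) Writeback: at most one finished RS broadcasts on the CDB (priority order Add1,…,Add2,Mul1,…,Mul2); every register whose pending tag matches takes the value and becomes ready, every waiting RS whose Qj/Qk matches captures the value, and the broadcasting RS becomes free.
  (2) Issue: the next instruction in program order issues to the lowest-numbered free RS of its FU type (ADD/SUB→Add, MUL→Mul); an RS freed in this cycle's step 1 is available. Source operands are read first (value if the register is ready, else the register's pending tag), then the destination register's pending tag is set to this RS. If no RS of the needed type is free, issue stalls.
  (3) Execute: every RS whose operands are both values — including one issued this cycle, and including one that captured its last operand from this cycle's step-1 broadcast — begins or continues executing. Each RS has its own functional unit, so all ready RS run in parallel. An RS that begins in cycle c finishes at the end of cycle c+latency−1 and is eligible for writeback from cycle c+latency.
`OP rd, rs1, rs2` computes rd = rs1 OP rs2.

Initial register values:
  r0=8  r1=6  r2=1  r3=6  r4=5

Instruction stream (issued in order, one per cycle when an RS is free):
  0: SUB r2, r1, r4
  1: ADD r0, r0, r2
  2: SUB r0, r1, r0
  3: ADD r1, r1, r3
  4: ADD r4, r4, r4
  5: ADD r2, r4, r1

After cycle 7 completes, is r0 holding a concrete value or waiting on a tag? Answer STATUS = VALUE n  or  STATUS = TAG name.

  c1: issue SUB r2<-Add1  regs: r0:8,r1:6,r2:Add1,r3:6,r4:5
  c2: issue ADD r0<-Add2  regs: r0:Add2,r1:6,r2:Add1,r3:6,r4:5
  c3: CDB Add1=1; issue SUB r0<-Add1  regs: r0:Add1,r1:6,r2:1,r3:6,r4:5
  c4: stall  regs: r0:Add1,r1:6,r2:1,r3:6,r4:5
  c5: CDB Add2=9; issue ADD r1<-Add2  regs: r0:Add1,r1:Add2,r2:1,r3:6,r4:5
  c6: stall  regs: r0:Add1,r1:Add2,r2:1,r3:6,r4:5
  c7: CDB Add1=-3; issue ADD r4<-Add1  regs: r0:-3,r1:Add2,r2:1,r3:6,r4:Add1

STATUS = VALUE -3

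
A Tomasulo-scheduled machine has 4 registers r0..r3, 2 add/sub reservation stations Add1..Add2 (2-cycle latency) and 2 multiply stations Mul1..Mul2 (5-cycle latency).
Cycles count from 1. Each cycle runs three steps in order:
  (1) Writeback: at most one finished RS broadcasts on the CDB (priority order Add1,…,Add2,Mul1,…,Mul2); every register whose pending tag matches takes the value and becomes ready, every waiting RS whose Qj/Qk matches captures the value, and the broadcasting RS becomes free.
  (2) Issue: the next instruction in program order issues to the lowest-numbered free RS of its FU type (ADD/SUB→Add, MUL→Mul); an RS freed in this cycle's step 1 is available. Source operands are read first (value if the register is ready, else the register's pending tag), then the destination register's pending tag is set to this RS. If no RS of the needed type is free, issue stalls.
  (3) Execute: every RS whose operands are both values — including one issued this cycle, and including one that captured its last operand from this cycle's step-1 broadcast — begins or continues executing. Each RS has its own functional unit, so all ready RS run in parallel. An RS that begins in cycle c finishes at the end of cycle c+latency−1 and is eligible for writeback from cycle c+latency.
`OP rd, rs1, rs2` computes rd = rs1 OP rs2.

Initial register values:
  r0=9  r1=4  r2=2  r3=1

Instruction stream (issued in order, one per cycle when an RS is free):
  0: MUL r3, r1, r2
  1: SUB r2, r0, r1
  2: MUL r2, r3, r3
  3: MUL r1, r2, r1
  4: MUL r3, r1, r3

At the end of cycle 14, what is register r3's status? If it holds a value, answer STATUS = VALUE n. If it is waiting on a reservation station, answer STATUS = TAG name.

STATUS = TAG Mul2

c1: issue MUL r3<-Mul1 | r0:9,r1:4,r2:2,r3:Mul1
c2: issue SUB r2<-Add1 | r0:9,r1:4,r2:Add1,r3:Mul1
c3: issue MUL r2<-Mul2 | r0:9,r1:4,r2:Mul2,r3:Mul1
c4: CDB Add1=5; stall | r0:9,r1:4,r2:Mul2,r3:Mul1
c5: stall | r0:9,r1:4,r2:Mul2,r3:Mul1
c6: CDB Mul1=8; issue MUL r1<-Mul1 | r0:9,r1:Mul1,r2:Mul2,r3:8
c7: stall | r0:9,r1:Mul1,r2:Mul2,r3:8
c8: stall | r0:9,r1:Mul1,r2:Mul2,r3:8
c9: stall | r0:9,r1:Mul1,r2:Mul2,r3:8
c10: stall | r0:9,r1:Mul1,r2:Mul2,r3:8
c11: CDB Mul2=64; issue MUL r3<-Mul2 | r0:9,r1:Mul1,r2:64,r3:Mul2
c12: - | r0:9,r1:Mul1,r2:64,r3:Mul2
c13: - | r0:9,r1:Mul1,r2:64,r3:Mul2
c14: - | r0:9,r1:Mul1,r2:64,r3:Mul2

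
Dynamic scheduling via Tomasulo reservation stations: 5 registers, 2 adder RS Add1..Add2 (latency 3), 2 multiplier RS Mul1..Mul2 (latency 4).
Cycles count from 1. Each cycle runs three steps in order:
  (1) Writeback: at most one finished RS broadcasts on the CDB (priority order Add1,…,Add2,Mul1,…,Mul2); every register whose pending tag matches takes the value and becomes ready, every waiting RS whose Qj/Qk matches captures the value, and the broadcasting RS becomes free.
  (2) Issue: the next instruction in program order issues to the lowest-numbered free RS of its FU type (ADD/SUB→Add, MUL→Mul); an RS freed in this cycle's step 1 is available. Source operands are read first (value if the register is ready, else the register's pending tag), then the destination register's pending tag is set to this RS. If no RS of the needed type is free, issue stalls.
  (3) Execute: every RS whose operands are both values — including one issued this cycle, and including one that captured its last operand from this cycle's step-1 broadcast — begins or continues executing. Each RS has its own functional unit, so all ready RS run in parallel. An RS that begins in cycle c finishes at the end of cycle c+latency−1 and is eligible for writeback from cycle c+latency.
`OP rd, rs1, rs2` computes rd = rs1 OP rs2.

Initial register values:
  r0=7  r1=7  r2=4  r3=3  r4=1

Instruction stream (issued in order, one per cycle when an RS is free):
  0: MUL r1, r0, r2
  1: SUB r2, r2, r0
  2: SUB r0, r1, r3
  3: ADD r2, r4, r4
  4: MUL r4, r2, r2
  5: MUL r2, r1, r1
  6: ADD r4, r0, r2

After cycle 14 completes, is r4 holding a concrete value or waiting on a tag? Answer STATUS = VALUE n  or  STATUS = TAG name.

cycle 1: issue MUL r1<-Mul1 // r0:7,r1:Mul1,r2:4,r3:3,r4:1
cycle 2: issue SUB r2<-Add1 // r0:7,r1:Mul1,r2:Add1,r3:3,r4:1
cycle 3: issue SUB r0<-Add2 // r0:Add2,r1:Mul1,r2:Add1,r3:3,r4:1
cycle 4: stall // r0:Add2,r1:Mul1,r2:Add1,r3:3,r4:1
cycle 5: CDB Add1=-3; issue ADD r2<-Add1 // r0:Add2,r1:Mul1,r2:Add1,r3:3,r4:1
cycle 6: CDB Mul1=28; issue MUL r4<-Mul1 // r0:Add2,r1:28,r2:Add1,r3:3,r4:Mul1
cycle 7: issue MUL r2<-Mul2 // r0:Add2,r1:28,r2:Mul2,r3:3,r4:Mul1
cycle 8: CDB Add1=2; issue ADD r4<-Add1 // r0:Add2,r1:28,r2:Mul2,r3:3,r4:Add1
cycle 9: CDB Add2=25 // r0:25,r1:28,r2:Mul2,r3:3,r4:Add1
cycle 10: - // r0:25,r1:28,r2:Mul2,r3:3,r4:Add1
cycle 11: CDB Mul2=784 // r0:25,r1:28,r2:784,r3:3,r4:Add1
cycle 12: CDB Mul1=4 // r0:25,r1:28,r2:784,r3:3,r4:Add1
cycle 13: - // r0:25,r1:28,r2:784,r3:3,r4:Add1
cycle 14: CDB Add1=809 // r0:25,r1:28,r2:784,r3:3,r4:809

STATUS = VALUE 809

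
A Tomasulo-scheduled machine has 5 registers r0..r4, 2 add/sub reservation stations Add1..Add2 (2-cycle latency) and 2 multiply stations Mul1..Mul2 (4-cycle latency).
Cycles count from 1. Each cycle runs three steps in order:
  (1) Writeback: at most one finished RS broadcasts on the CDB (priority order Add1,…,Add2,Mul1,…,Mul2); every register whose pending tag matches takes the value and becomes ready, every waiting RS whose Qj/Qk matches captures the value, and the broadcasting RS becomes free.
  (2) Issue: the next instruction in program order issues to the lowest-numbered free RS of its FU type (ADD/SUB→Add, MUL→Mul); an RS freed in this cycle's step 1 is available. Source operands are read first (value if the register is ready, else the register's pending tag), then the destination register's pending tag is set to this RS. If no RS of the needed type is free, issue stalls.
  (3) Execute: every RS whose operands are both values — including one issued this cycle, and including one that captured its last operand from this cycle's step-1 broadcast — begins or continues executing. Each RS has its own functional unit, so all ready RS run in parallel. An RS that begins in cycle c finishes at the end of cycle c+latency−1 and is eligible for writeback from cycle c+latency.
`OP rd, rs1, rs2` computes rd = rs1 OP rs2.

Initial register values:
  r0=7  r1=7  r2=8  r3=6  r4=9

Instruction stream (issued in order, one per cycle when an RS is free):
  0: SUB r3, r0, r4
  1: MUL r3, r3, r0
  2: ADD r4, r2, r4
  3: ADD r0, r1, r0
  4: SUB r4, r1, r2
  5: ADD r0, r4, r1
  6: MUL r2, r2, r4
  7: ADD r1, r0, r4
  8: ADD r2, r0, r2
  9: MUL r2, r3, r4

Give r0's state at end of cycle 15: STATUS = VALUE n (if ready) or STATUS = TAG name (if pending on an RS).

cycle 1: issue SUB r3<-Add1 // r0:7,r1:7,r2:8,r3:Add1,r4:9
cycle 2: issue MUL r3<-Mul1 // r0:7,r1:7,r2:8,r3:Mul1,r4:9
cycle 3: CDB Add1=-2; issue ADD r4<-Add1 // r0:7,r1:7,r2:8,r3:Mul1,r4:Add1
cycle 4: issue ADD r0<-Add2 // r0:Add2,r1:7,r2:8,r3:Mul1,r4:Add1
cycle 5: CDB Add1=17; issue SUB r4<-Add1 // r0:Add2,r1:7,r2:8,r3:Mul1,r4:Add1
cycle 6: CDB Add2=14; issue ADD r0<-Add2 // r0:Add2,r1:7,r2:8,r3:Mul1,r4:Add1
cycle 7: CDB Add1=-1; issue MUL r2<-Mul2 // r0:Add2,r1:7,r2:Mul2,r3:Mul1,r4:-1
cycle 8: CDB Mul1=-14; issue ADD r1<-Add1 // r0:Add2,r1:Add1,r2:Mul2,r3:-14,r4:-1
cycle 9: CDB Add2=6; issue ADD r2<-Add2 // r0:6,r1:Add1,r2:Add2,r3:-14,r4:-1
cycle 10: issue MUL r2<-Mul1 // r0:6,r1:Add1,r2:Mul1,r3:-14,r4:-1
cycle 11: CDB Add1=5 // r0:6,r1:5,r2:Mul1,r3:-14,r4:-1
cycle 12: CDB Mul2=-8 // r0:6,r1:5,r2:Mul1,r3:-14,r4:-1
cycle 13: - // r0:6,r1:5,r2:Mul1,r3:-14,r4:-1
cycle 14: CDB Add2=-2 // r0:6,r1:5,r2:Mul1,r3:-14,r4:-1
cycle 15: CDB Mul1=14 // r0:6,r1:5,r2:14,r3:-14,r4:-1

STATUS = VALUE 6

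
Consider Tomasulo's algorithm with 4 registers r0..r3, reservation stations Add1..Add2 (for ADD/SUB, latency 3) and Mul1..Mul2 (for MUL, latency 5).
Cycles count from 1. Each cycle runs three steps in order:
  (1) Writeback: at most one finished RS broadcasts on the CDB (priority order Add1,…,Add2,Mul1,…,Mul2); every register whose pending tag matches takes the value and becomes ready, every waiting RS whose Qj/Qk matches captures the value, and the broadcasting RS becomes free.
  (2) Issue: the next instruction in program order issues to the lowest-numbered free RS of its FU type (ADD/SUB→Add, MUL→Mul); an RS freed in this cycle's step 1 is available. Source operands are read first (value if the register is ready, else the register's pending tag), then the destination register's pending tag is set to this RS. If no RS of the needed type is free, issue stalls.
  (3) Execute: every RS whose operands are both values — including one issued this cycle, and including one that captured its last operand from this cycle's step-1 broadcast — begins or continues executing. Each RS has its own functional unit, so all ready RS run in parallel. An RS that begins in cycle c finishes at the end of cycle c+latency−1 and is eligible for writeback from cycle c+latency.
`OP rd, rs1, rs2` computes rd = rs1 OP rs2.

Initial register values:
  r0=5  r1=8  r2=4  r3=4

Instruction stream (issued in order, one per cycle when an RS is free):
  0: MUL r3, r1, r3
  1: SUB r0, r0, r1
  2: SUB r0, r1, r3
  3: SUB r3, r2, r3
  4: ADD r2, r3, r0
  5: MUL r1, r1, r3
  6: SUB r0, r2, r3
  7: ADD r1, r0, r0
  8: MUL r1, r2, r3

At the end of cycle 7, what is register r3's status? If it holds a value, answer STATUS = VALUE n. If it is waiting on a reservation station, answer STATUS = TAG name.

cycle 1: issue MUL r3<-Mul1 // r0:5,r1:8,r2:4,r3:Mul1
cycle 2: issue SUB r0<-Add1 // r0:Add1,r1:8,r2:4,r3:Mul1
cycle 3: issue SUB r0<-Add2 // r0:Add2,r1:8,r2:4,r3:Mul1
cycle 4: stall // r0:Add2,r1:8,r2:4,r3:Mul1
cycle 5: CDB Add1=-3; issue SUB r3<-Add1 // r0:Add2,r1:8,r2:4,r3:Add1
cycle 6: CDB Mul1=32; stall // r0:Add2,r1:8,r2:4,r3:Add1
cycle 7: stall // r0:Add2,r1:8,r2:4,r3:Add1

STATUS = TAG Add1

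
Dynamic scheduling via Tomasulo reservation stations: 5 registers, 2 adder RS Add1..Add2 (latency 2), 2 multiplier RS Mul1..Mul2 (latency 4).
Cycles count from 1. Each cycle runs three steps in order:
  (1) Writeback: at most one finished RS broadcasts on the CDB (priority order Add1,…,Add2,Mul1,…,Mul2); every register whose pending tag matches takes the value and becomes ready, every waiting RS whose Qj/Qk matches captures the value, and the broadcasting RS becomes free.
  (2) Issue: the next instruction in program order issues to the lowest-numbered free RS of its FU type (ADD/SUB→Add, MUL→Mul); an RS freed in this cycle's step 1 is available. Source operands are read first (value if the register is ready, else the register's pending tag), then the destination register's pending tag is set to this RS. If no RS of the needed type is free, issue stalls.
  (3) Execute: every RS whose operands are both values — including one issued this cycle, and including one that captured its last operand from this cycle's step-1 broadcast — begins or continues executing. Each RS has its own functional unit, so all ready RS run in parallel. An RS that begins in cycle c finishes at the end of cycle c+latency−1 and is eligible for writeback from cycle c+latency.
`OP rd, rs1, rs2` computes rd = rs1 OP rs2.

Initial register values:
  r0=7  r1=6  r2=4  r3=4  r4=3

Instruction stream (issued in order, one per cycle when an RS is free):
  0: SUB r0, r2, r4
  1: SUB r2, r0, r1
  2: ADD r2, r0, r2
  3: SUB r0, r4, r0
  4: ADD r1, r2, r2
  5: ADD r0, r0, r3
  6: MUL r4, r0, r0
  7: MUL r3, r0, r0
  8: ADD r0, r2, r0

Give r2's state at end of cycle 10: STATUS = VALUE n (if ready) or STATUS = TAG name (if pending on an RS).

cycle 1: issue SUB r0<-Add1 // r0:Add1,r1:6,r2:4,r3:4,r4:3
cycle 2: issue SUB r2<-Add2 // r0:Add1,r1:6,r2:Add2,r3:4,r4:3
cycle 3: CDB Add1=1; issue ADD r2<-Add1 // r0:1,r1:6,r2:Add1,r3:4,r4:3
cycle 4: stall // r0:1,r1:6,r2:Add1,r3:4,r4:3
cycle 5: CDB Add2=-5; issue SUB r0<-Add2 // r0:Add2,r1:6,r2:Add1,r3:4,r4:3
cycle 6: stall // r0:Add2,r1:6,r2:Add1,r3:4,r4:3
cycle 7: CDB Add1=-4; issue ADD r1<-Add1 // r0:Add2,r1:Add1,r2:-4,r3:4,r4:3
cycle 8: CDB Add2=2; issue ADD r0<-Add2 // r0:Add2,r1:Add1,r2:-4,r3:4,r4:3
cycle 9: CDB Add1=-8; issue MUL r4<-Mul1 // r0:Add2,r1:-8,r2:-4,r3:4,r4:Mul1
cycle 10: CDB Add2=6; issue MUL r3<-Mul2 // r0:6,r1:-8,r2:-4,r3:Mul2,r4:Mul1

STATUS = VALUE -4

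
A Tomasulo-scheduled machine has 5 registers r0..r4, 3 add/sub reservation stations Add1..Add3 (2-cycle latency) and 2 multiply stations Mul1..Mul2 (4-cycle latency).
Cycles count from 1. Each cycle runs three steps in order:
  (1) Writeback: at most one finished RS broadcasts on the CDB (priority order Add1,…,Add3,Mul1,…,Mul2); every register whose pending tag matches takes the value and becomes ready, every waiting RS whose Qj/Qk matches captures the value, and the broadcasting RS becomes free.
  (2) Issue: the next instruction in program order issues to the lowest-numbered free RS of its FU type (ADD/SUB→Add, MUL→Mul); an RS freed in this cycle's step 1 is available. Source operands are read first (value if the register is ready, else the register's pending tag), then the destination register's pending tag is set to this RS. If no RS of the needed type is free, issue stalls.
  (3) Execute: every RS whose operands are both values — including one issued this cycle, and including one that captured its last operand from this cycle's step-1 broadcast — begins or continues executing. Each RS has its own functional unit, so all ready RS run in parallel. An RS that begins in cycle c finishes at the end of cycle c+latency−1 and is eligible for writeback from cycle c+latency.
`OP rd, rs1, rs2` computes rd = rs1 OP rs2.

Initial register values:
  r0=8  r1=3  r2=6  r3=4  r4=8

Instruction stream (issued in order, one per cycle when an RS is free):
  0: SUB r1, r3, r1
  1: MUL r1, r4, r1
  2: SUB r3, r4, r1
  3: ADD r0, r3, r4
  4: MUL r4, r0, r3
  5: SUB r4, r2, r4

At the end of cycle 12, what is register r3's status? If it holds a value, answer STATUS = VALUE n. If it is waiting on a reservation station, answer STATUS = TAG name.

STATUS = VALUE 0

  c1: issue SUB r1<-Add1  regs: r0:8,r1:Add1,r2:6,r3:4,r4:8
  c2: issue MUL r1<-Mul1  regs: r0:8,r1:Mul1,r2:6,r3:4,r4:8
  c3: CDB Add1=1; issue SUB r3<-Add1  regs: r0:8,r1:Mul1,r2:6,r3:Add1,r4:8
  c4: issue ADD r0<-Add2  regs: r0:Add2,r1:Mul1,r2:6,r3:Add1,r4:8
  c5: issue MUL r4<-Mul2  regs: r0:Add2,r1:Mul1,r2:6,r3:Add1,r4:Mul2
  c6: issue SUB r4<-Add3  regs: r0:Add2,r1:Mul1,r2:6,r3:Add1,r4:Add3
  c7: CDB Mul1=8  regs: r0:Add2,r1:8,r2:6,r3:Add1,r4:Add3
  c8: -  regs: r0:Add2,r1:8,r2:6,r3:Add1,r4:Add3
  c9: CDB Add1=0  regs: r0:Add2,r1:8,r2:6,r3:0,r4:Add3
  c10: -  regs: r0:Add2,r1:8,r2:6,r3:0,r4:Add3
  c11: CDB Add2=8  regs: r0:8,r1:8,r2:6,r3:0,r4:Add3
  c12: -  regs: r0:8,r1:8,r2:6,r3:0,r4:Add3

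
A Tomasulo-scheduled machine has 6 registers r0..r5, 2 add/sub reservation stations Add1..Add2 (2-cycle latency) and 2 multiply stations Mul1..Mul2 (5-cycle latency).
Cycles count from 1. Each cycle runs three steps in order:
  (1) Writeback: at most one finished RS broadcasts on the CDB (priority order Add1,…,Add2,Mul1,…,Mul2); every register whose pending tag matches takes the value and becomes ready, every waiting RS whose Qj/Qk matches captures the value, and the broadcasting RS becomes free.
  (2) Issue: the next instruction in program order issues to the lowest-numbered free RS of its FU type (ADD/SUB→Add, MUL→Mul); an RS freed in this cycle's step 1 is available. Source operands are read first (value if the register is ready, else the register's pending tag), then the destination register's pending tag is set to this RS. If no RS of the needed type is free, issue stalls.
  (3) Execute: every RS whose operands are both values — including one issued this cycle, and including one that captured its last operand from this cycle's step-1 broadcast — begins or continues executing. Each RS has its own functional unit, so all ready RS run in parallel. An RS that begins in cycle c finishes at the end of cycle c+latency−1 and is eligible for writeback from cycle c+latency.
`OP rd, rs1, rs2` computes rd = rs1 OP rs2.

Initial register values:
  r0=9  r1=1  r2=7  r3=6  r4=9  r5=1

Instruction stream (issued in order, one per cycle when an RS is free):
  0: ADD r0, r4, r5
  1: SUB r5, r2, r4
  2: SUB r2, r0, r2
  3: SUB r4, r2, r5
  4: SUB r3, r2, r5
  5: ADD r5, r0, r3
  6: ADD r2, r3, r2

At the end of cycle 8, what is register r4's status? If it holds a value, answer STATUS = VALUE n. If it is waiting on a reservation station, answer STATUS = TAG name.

STATUS = VALUE 5

cycle 1: issue ADD r0<-Add1 // r0:Add1,r1:1,r2:7,r3:6,r4:9,r5:1
cycle 2: issue SUB r5<-Add2 // r0:Add1,r1:1,r2:7,r3:6,r4:9,r5:Add2
cycle 3: CDB Add1=10; issue SUB r2<-Add1 // r0:10,r1:1,r2:Add1,r3:6,r4:9,r5:Add2
cycle 4: CDB Add2=-2; issue SUB r4<-Add2 // r0:10,r1:1,r2:Add1,r3:6,r4:Add2,r5:-2
cycle 5: CDB Add1=3; issue SUB r3<-Add1 // r0:10,r1:1,r2:3,r3:Add1,r4:Add2,r5:-2
cycle 6: stall // r0:10,r1:1,r2:3,r3:Add1,r4:Add2,r5:-2
cycle 7: CDB Add1=5; issue ADD r5<-Add1 // r0:10,r1:1,r2:3,r3:5,r4:Add2,r5:Add1
cycle 8: CDB Add2=5; issue ADD r2<-Add2 // r0:10,r1:1,r2:Add2,r3:5,r4:5,r5:Add1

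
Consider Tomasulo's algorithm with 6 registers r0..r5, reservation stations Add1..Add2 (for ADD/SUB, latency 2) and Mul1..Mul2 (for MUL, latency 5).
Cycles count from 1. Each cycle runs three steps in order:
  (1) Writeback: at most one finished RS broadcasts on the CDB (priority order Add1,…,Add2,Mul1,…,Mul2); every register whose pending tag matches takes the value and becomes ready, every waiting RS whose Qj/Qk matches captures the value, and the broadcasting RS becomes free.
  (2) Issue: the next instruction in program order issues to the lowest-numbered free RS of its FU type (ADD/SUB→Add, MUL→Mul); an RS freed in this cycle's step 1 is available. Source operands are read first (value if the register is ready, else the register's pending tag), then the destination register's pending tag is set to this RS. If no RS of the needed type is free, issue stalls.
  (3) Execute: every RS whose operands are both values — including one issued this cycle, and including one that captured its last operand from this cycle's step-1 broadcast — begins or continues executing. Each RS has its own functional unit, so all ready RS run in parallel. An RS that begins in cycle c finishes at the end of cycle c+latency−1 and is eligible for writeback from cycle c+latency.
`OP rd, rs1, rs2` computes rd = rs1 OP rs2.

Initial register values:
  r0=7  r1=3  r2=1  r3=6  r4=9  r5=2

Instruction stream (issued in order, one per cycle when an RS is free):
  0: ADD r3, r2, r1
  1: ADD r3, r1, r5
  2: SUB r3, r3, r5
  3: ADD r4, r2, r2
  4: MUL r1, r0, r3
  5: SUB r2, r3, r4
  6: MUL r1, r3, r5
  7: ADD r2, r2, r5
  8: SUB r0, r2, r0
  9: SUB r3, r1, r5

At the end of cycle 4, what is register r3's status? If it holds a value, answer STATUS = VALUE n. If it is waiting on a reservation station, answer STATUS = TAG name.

  c1: issue ADD r3<-Add1  regs: r0:7,r1:3,r2:1,r3:Add1,r4:9,r5:2
  c2: issue ADD r3<-Add2  regs: r0:7,r1:3,r2:1,r3:Add2,r4:9,r5:2
  c3: CDB Add1=4; issue SUB r3<-Add1  regs: r0:7,r1:3,r2:1,r3:Add1,r4:9,r5:2
  c4: CDB Add2=5; issue ADD r4<-Add2  regs: r0:7,r1:3,r2:1,r3:Add1,r4:Add2,r5:2

STATUS = TAG Add1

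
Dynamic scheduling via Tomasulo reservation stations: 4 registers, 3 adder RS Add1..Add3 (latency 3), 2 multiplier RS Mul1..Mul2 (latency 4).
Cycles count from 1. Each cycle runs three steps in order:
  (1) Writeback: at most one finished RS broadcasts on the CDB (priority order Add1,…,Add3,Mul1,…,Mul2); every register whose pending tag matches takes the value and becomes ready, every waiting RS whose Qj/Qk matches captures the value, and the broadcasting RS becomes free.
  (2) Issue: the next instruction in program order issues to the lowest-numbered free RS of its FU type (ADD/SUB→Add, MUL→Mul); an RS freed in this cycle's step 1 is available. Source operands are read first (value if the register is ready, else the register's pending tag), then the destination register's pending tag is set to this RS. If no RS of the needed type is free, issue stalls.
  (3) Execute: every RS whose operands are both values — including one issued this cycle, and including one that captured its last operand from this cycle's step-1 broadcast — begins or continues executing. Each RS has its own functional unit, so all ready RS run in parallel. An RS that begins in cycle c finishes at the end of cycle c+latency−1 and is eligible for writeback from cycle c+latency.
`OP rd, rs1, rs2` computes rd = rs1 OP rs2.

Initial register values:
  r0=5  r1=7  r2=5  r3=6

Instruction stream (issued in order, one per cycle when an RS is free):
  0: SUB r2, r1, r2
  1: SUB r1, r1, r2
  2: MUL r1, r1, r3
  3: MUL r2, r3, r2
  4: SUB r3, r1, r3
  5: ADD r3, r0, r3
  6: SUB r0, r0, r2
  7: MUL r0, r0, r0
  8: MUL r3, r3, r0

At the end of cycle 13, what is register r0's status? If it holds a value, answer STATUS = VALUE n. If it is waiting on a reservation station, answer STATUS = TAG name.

STATUS = TAG Mul2

cycle 1: issue SUB r2<-Add1 // r0:5,r1:7,r2:Add1,r3:6
cycle 2: issue SUB r1<-Add2 // r0:5,r1:Add2,r2:Add1,r3:6
cycle 3: issue MUL r1<-Mul1 // r0:5,r1:Mul1,r2:Add1,r3:6
cycle 4: CDB Add1=2; issue MUL r2<-Mul2 // r0:5,r1:Mul1,r2:Mul2,r3:6
cycle 5: issue SUB r3<-Add1 // r0:5,r1:Mul1,r2:Mul2,r3:Add1
cycle 6: issue ADD r3<-Add3 // r0:5,r1:Mul1,r2:Mul2,r3:Add3
cycle 7: CDB Add2=5; issue SUB r0<-Add2 // r0:Add2,r1:Mul1,r2:Mul2,r3:Add3
cycle 8: CDB Mul2=12; issue MUL r0<-Mul2 // r0:Mul2,r1:Mul1,r2:12,r3:Add3
cycle 9: stall // r0:Mul2,r1:Mul1,r2:12,r3:Add3
cycle 10: stall // r0:Mul2,r1:Mul1,r2:12,r3:Add3
cycle 11: CDB Add2=-7; stall // r0:Mul2,r1:Mul1,r2:12,r3:Add3
cycle 12: CDB Mul1=30; issue MUL r3<-Mul1 // r0:Mul2,r1:30,r2:12,r3:Mul1
cycle 13: - // r0:Mul2,r1:30,r2:12,r3:Mul1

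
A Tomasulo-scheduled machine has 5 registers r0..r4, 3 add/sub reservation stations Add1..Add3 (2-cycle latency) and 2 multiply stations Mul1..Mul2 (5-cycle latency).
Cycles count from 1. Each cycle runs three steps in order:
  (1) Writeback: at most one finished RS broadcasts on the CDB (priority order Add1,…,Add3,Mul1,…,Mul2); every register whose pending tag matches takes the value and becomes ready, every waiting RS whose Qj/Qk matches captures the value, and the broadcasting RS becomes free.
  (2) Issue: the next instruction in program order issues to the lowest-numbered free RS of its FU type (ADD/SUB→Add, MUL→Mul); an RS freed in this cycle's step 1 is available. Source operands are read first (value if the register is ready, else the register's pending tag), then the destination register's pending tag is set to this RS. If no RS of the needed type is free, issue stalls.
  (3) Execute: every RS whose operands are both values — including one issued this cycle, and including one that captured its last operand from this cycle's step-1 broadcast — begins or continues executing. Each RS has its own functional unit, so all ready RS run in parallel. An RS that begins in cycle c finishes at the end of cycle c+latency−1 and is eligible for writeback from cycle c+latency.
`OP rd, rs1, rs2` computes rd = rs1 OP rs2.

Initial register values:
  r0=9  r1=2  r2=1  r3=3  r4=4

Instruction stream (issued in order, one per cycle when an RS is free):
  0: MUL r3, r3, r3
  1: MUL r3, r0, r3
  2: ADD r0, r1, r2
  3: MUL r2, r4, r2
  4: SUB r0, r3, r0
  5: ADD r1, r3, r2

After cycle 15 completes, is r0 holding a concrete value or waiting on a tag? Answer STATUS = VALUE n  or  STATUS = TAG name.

cycle 1: issue MUL r3<-Mul1 // r0:9,r1:2,r2:1,r3:Mul1,r4:4
cycle 2: issue MUL r3<-Mul2 // r0:9,r1:2,r2:1,r3:Mul2,r4:4
cycle 3: issue ADD r0<-Add1 // r0:Add1,r1:2,r2:1,r3:Mul2,r4:4
cycle 4: stall // r0:Add1,r1:2,r2:1,r3:Mul2,r4:4
cycle 5: CDB Add1=3; stall // r0:3,r1:2,r2:1,r3:Mul2,r4:4
cycle 6: CDB Mul1=9; issue MUL r2<-Mul1 // r0:3,r1:2,r2:Mul1,r3:Mul2,r4:4
cycle 7: issue SUB r0<-Add1 // r0:Add1,r1:2,r2:Mul1,r3:Mul2,r4:4
cycle 8: issue ADD r1<-Add2 // r0:Add1,r1:Add2,r2:Mul1,r3:Mul2,r4:4
cycle 9: - // r0:Add1,r1:Add2,r2:Mul1,r3:Mul2,r4:4
cycle 10: - // r0:Add1,r1:Add2,r2:Mul1,r3:Mul2,r4:4
cycle 11: CDB Mul1=4 // r0:Add1,r1:Add2,r2:4,r3:Mul2,r4:4
cycle 12: CDB Mul2=81 // r0:Add1,r1:Add2,r2:4,r3:81,r4:4
cycle 13: - // r0:Add1,r1:Add2,r2:4,r3:81,r4:4
cycle 14: CDB Add1=78 // r0:78,r1:Add2,r2:4,r3:81,r4:4
cycle 15: CDB Add2=85 // r0:78,r1:85,r2:4,r3:81,r4:4

STATUS = VALUE 78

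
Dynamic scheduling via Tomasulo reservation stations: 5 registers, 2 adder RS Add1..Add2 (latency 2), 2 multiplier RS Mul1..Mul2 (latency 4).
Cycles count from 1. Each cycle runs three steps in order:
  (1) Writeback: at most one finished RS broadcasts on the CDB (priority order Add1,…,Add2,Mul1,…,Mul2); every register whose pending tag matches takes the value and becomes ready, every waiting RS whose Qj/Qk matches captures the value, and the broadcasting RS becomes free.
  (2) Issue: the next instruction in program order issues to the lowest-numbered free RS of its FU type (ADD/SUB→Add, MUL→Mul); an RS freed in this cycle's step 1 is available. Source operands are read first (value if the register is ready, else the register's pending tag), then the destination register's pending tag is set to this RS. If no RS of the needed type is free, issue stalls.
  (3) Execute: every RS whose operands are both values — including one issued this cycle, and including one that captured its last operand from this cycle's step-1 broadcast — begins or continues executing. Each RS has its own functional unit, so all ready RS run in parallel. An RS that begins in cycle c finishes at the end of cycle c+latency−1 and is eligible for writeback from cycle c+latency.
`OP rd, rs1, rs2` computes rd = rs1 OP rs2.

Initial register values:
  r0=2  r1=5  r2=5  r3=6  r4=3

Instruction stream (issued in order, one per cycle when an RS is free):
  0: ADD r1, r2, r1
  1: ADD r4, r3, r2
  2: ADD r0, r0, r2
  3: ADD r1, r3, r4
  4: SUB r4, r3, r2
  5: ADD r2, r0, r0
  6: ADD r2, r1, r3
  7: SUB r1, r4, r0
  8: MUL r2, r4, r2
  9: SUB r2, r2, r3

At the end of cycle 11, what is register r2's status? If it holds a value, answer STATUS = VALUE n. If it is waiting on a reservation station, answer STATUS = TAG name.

STATUS = TAG Add1

cycle 1: issue ADD r1<-Add1 // r0:2,r1:Add1,r2:5,r3:6,r4:3
cycle 2: issue ADD r4<-Add2 // r0:2,r1:Add1,r2:5,r3:6,r4:Add2
cycle 3: CDB Add1=10; issue ADD r0<-Add1 // r0:Add1,r1:10,r2:5,r3:6,r4:Add2
cycle 4: CDB Add2=11; issue ADD r1<-Add2 // r0:Add1,r1:Add2,r2:5,r3:6,r4:11
cycle 5: CDB Add1=7; issue SUB r4<-Add1 // r0:7,r1:Add2,r2:5,r3:6,r4:Add1
cycle 6: CDB Add2=17; issue ADD r2<-Add2 // r0:7,r1:17,r2:Add2,r3:6,r4:Add1
cycle 7: CDB Add1=1; issue ADD r2<-Add1 // r0:7,r1:17,r2:Add1,r3:6,r4:1
cycle 8: CDB Add2=14; issue SUB r1<-Add2 // r0:7,r1:Add2,r2:Add1,r3:6,r4:1
cycle 9: CDB Add1=23; issue MUL r2<-Mul1 // r0:7,r1:Add2,r2:Mul1,r3:6,r4:1
cycle 10: CDB Add2=-6; issue SUB r2<-Add1 // r0:7,r1:-6,r2:Add1,r3:6,r4:1
cycle 11: - // r0:7,r1:-6,r2:Add1,r3:6,r4:1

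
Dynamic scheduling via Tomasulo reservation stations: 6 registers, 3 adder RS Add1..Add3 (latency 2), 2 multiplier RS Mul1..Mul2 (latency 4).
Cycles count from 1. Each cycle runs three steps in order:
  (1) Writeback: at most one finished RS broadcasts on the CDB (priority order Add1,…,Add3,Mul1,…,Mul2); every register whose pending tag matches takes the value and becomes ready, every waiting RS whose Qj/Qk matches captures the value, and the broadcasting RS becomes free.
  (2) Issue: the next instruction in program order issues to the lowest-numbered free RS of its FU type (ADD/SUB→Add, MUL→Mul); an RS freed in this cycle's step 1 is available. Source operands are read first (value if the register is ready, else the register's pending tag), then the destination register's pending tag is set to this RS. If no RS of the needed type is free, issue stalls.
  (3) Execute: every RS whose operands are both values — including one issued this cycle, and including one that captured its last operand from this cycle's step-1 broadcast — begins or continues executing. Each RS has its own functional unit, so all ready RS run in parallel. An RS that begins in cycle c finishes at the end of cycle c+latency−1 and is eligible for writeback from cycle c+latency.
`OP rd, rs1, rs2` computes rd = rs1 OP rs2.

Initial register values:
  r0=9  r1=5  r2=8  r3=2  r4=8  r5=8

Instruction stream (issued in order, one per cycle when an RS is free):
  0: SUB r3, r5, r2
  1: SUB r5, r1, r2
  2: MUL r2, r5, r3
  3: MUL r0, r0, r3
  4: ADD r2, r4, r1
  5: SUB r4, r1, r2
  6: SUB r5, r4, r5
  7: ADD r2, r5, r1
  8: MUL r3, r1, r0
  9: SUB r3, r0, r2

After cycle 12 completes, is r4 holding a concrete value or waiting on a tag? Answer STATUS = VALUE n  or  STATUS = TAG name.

STATUS = VALUE -8

c1: issue SUB r3<-Add1 | r0:9,r1:5,r2:8,r3:Add1,r4:8,r5:8
c2: issue SUB r5<-Add2 | r0:9,r1:5,r2:8,r3:Add1,r4:8,r5:Add2
c3: CDB Add1=0; issue MUL r2<-Mul1 | r0:9,r1:5,r2:Mul1,r3:0,r4:8,r5:Add2
c4: CDB Add2=-3; issue MUL r0<-Mul2 | r0:Mul2,r1:5,r2:Mul1,r3:0,r4:8,r5:-3
c5: issue ADD r2<-Add1 | r0:Mul2,r1:5,r2:Add1,r3:0,r4:8,r5:-3
c6: issue SUB r4<-Add2 | r0:Mul2,r1:5,r2:Add1,r3:0,r4:Add2,r5:-3
c7: CDB Add1=13; issue SUB r5<-Add1 | r0:Mul2,r1:5,r2:13,r3:0,r4:Add2,r5:Add1
c8: CDB Mul1=0; issue ADD r2<-Add3 | r0:Mul2,r1:5,r2:Add3,r3:0,r4:Add2,r5:Add1
c9: CDB Add2=-8; issue MUL r3<-Mul1 | r0:Mul2,r1:5,r2:Add3,r3:Mul1,r4:-8,r5:Add1
c10: CDB Mul2=0; issue SUB r3<-Add2 | r0:0,r1:5,r2:Add3,r3:Add2,r4:-8,r5:Add1
c11: CDB Add1=-5 | r0:0,r1:5,r2:Add3,r3:Add2,r4:-8,r5:-5
c12: - | r0:0,r1:5,r2:Add3,r3:Add2,r4:-8,r5:-5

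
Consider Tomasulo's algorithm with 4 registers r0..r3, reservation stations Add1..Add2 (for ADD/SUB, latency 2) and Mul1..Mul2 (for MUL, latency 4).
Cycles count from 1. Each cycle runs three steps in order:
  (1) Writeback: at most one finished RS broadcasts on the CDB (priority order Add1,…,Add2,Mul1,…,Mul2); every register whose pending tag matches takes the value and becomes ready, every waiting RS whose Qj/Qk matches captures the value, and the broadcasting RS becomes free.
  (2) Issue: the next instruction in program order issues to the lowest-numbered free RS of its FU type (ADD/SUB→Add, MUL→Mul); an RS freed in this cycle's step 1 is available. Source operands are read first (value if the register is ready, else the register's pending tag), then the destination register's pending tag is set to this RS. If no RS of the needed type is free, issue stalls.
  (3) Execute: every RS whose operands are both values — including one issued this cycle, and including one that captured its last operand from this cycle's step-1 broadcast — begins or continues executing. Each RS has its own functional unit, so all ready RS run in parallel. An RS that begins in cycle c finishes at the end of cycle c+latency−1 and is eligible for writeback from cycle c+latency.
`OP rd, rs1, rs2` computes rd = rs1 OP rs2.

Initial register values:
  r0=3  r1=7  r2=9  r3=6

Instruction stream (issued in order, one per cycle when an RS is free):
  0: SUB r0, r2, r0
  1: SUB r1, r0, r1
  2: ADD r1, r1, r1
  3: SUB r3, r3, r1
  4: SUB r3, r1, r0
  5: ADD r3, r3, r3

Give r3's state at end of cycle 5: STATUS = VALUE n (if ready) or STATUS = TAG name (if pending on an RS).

STATUS = TAG Add2

  c1: issue SUB r0<-Add1  regs: r0:Add1,r1:7,r2:9,r3:6
  c2: issue SUB r1<-Add2  regs: r0:Add1,r1:Add2,r2:9,r3:6
  c3: CDB Add1=6; issue ADD r1<-Add1  regs: r0:6,r1:Add1,r2:9,r3:6
  c4: stall  regs: r0:6,r1:Add1,r2:9,r3:6
  c5: CDB Add2=-1; issue SUB r3<-Add2  regs: r0:6,r1:Add1,r2:9,r3:Add2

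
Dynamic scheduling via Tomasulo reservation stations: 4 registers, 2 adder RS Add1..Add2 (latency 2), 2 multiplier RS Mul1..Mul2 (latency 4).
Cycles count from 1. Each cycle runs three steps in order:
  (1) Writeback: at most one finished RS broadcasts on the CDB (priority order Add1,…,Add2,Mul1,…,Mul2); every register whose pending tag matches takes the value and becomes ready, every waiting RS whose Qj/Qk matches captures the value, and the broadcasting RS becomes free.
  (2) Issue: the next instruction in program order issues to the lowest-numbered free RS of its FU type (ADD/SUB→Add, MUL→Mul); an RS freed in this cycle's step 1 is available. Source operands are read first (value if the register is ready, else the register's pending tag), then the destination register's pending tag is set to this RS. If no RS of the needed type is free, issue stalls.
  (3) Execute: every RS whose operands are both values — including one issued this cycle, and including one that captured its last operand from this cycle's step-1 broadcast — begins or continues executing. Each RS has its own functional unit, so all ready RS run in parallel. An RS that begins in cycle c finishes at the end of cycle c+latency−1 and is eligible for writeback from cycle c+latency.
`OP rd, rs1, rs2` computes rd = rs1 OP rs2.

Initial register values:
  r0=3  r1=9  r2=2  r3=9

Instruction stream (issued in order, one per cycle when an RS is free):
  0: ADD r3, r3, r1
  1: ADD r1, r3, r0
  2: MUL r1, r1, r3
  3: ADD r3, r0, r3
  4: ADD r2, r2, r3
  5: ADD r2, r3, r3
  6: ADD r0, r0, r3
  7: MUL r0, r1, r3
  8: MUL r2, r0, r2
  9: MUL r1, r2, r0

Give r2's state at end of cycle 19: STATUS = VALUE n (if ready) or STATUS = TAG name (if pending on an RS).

STATUS = VALUE 333396

cycle 1: issue ADD r3<-Add1 // r0:3,r1:9,r2:2,r3:Add1
cycle 2: issue ADD r1<-Add2 // r0:3,r1:Add2,r2:2,r3:Add1
cycle 3: CDB Add1=18; issue MUL r1<-Mul1 // r0:3,r1:Mul1,r2:2,r3:18
cycle 4: issue ADD r3<-Add1 // r0:3,r1:Mul1,r2:2,r3:Add1
cycle 5: CDB Add2=21; issue ADD r2<-Add2 // r0:3,r1:Mul1,r2:Add2,r3:Add1
cycle 6: CDB Add1=21; issue ADD r2<-Add1 // r0:3,r1:Mul1,r2:Add1,r3:21
cycle 7: stall // r0:3,r1:Mul1,r2:Add1,r3:21
cycle 8: CDB Add1=42; issue ADD r0<-Add1 // r0:Add1,r1:Mul1,r2:42,r3:21
cycle 9: CDB Add2=23; issue MUL r0<-Mul2 // r0:Mul2,r1:Mul1,r2:42,r3:21
cycle 10: CDB Add1=24; stall // r0:Mul2,r1:Mul1,r2:42,r3:21
cycle 11: CDB Mul1=378; issue MUL r2<-Mul1 // r0:Mul2,r1:378,r2:Mul1,r3:21
cycle 12: stall // r0:Mul2,r1:378,r2:Mul1,r3:21
cycle 13: stall // r0:Mul2,r1:378,r2:Mul1,r3:21
cycle 14: stall // r0:Mul2,r1:378,r2:Mul1,r3:21
cycle 15: CDB Mul2=7938; issue MUL r1<-Mul2 // r0:7938,r1:Mul2,r2:Mul1,r3:21
cycle 16: - // r0:7938,r1:Mul2,r2:Mul1,r3:21
cycle 17: - // r0:7938,r1:Mul2,r2:Mul1,r3:21
cycle 18: - // r0:7938,r1:Mul2,r2:Mul1,r3:21
cycle 19: CDB Mul1=333396 // r0:7938,r1:Mul2,r2:333396,r3:21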